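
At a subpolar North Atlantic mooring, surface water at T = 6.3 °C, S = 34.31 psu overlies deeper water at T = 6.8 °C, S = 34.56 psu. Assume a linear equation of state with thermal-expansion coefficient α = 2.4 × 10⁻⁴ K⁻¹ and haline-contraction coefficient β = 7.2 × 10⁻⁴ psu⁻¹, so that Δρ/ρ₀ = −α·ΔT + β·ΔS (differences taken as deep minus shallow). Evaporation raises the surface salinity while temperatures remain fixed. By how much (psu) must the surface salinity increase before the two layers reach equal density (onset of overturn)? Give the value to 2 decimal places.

0.08 psu

Neutral buoyancy requires −α(T_deep − T_surf) + β(S_deep − S_surf′) = 0.
S_surf′ = S_deep − (α/β)·ΔT = 34.56 − (2.4 × 10⁻⁴/7.2 × 10⁻⁴)·(+0.5) = 34.3933 psu.
Increase required: 34.3933 − 34.31 = 0.0833 psu.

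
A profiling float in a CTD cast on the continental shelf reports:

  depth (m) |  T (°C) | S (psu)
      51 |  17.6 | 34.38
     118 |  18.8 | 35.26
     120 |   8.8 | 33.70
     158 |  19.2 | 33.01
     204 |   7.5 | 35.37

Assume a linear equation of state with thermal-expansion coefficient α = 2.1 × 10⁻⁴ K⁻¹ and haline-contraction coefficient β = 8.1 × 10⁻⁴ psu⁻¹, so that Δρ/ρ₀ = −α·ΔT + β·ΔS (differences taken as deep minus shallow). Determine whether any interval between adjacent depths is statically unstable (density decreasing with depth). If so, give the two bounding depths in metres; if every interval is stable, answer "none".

Evaluate Δρ/ρ₀ = −αΔT + βΔS across each adjacent pair:
  51–118 m: −αΔT+βΔS = −(2.1 × 10⁻⁴)(+1.2)+(8.1 × 10⁻⁴)(+0.88) = 4.6 × 10⁻⁴ → stable
  118–120 m: −αΔT+βΔS = −(2.1 × 10⁻⁴)(-10.0)+(8.1 × 10⁻⁴)(-1.56) = 8.4 × 10⁻⁴ → stable
  120–158 m: −αΔT+βΔS = −(2.1 × 10⁻⁴)(+10.4)+(8.1 × 10⁻⁴)(-0.69) = -2.7 × 10⁻³ → UNSTABLE
  158–204 m: −αΔT+βΔS = −(2.1 × 10⁻⁴)(-11.7)+(8.1 × 10⁻⁴)(+2.36) = 4.4 × 10⁻³ → stable
The 120–158 m interval has Δρ < 0: lighter water underlies denser water.

120–158 m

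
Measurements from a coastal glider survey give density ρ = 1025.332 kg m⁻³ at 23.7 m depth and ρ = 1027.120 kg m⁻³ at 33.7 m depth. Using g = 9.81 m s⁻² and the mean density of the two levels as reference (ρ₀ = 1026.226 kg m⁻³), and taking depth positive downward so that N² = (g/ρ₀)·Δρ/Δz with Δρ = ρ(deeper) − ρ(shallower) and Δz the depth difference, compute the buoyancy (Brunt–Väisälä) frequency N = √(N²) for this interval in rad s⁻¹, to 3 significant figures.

0.0413 rad s⁻¹

Δρ = 1027.120 − 1025.332 = 1.788 kg m⁻³ over Δz = 33.7 − 23.7 = 10 m.
N² = (9.81/1026.226) × (1.788/10) = 1.7092 × 10⁻³ s⁻².
N = √(1.7092 × 10⁻³) = 0.041342 rad s⁻¹ ≈ 0.0413 rad s⁻¹.
N² > 0, so the interval is statically stable.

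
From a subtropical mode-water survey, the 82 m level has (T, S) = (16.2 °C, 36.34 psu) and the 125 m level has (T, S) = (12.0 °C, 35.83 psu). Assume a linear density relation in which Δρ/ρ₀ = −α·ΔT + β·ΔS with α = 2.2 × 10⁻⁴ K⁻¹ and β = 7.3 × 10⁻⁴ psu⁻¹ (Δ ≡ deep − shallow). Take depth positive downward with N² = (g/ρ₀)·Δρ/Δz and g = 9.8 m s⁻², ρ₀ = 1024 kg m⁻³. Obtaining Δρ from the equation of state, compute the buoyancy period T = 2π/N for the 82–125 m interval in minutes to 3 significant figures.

9.34 min

ΔT = -4.2 K, ΔS = -0.51 psu (deep − shallow).
Δρ/ρ₀ = −αΔT + βΔS = 9.24 × 10⁻⁴ − 3.723 × 10⁻⁴ = 5.517 × 10⁻⁴, so Δρ ≈ 0.5649 kg m⁻³.
N² = (g/ρ₀)·Δρ/Δz = g·(Δρ/ρ₀)/Δz = 9.8 × 5.517 × 10⁻⁴ / 43 = 1.2574 × 10⁻⁴ s⁻².
N = √(1.2574 × 10⁻⁴) = 0.011213 rad s⁻¹ → T = 2π/N = 560.35 s = 9.3392 min ≈ 9.34 min.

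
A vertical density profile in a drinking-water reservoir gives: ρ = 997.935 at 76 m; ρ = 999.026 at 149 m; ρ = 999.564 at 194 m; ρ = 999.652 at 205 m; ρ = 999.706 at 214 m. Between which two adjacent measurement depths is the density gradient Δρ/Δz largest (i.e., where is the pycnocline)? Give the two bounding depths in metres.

76–149 m

Compute the density gradient over each adjacent pair:
  76–149 m: Δρ/Δz = 1.091/73 = 0.015 kg m⁻⁴
  149–194 m: Δρ/Δz = 0.538/45 = 0.012 kg m⁻⁴
  194–205 m: Δρ/Δz = 0.088/11 = 8.0 × 10⁻³ kg m⁻⁴
  205–214 m: Δρ/Δz = 0.054/9 = 6.0 × 10⁻³ kg m⁻⁴
The largest gradient is in the 76–149 m interval — the pycnocline.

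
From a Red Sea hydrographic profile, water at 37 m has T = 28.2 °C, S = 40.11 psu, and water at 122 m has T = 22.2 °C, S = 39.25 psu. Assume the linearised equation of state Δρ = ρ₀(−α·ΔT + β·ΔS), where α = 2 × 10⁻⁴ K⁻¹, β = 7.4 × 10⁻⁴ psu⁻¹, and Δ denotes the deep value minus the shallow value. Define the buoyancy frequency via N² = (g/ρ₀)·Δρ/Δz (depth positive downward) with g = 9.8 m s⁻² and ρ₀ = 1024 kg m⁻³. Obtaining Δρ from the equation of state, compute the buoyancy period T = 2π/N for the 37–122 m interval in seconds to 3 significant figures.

ΔT = -6.0 K, ΔS = -0.86 psu (deep − shallow).
Δρ/ρ₀ = −αΔT + βΔS = 1.20 × 10⁻³ − 6.364 × 10⁻⁴ = 5.636 × 10⁻⁴, so Δρ ≈ 0.5771 kg m⁻³.
N² = (g/ρ₀)·Δρ/Δz = g·(Δρ/ρ₀)/Δz = 9.8 × 5.636 × 10⁻⁴ / 85 = 6.4980 × 10⁻⁵ s⁻².
N = √(6.4980 × 10⁻⁵) = 8.0610 × 10⁻³ rad s⁻¹ → T = 2π/N = 779.45 s ≈ 779 s.

779 s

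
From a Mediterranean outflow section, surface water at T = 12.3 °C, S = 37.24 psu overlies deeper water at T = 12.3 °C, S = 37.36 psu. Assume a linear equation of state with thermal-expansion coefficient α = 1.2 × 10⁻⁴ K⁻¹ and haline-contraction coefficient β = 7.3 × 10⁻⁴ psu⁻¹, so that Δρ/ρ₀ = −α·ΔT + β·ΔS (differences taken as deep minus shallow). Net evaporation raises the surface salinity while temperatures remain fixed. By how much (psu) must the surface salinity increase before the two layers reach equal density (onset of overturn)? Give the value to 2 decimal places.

Neutral buoyancy requires −α(T_deep − T_surf) + β(S_deep − S_surf′) = 0.
S_surf′ = S_deep − (α/β)·ΔT = 37.36 − (1.2 × 10⁻⁴/7.3 × 10⁻⁴)·(+0.0) = 37.3600 psu.
Increase required: 37.3600 − 37.24 = 0.1200 psu.

0.12 psu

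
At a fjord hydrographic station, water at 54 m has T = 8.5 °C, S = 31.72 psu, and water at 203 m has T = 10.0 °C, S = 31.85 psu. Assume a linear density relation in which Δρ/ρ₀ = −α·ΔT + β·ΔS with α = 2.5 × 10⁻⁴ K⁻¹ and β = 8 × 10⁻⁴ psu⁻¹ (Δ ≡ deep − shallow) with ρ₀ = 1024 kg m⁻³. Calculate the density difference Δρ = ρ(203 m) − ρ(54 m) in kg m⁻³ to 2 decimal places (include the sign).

ΔT = +1.5 K, ΔS = +0.13 psu (deep − shallow).
Δρ/ρ₀ = −(2.5 × 10⁻⁴)(+1.5) + (8 × 10⁻⁴)(+0.13) = -2.71 × 10⁻⁴.
Δρ = 1024 × (-2.71 × 10⁻⁴) = -0.28 kg m⁻³.
Negative Δρ: lighter below, statically unstable.

-0.28 kg m⁻³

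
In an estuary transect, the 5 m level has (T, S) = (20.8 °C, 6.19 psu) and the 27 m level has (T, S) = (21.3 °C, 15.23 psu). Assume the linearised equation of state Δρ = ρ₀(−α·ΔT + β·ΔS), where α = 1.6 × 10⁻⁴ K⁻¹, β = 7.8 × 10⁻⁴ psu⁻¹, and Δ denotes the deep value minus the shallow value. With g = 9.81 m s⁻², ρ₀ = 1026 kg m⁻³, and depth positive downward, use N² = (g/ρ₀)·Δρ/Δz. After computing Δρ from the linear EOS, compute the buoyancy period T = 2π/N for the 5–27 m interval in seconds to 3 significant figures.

113 s

ΔT = +0.5 K, ΔS = +9.04 psu (deep − shallow).
Δρ/ρ₀ = −αΔT + βΔS = -8.00 × 10⁻⁵ + 7.0512 × 10⁻³ = 6.9712 × 10⁻³, so Δρ ≈ 7.152 kg m⁻³.
N² = (g/ρ₀)·Δρ/Δz = g·(Δρ/ρ₀)/Δz = 9.81 × 6.9712 × 10⁻³ / 22 = 3.1085 × 10⁻³ s⁻².
N = √(3.1085 × 10⁻³) = 0.055754 rad s⁻¹ → T = 2π/N = 112.69 s ≈ 113 s.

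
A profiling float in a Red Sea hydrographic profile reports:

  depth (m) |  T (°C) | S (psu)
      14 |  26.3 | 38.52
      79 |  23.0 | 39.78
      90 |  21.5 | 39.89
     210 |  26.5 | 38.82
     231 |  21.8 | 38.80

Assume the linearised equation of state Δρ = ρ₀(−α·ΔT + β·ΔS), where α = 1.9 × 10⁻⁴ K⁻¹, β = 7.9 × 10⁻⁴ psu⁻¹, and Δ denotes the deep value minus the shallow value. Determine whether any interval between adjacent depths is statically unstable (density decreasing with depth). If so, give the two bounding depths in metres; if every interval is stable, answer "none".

90–210 m

Evaluate Δρ/ρ₀ = −αΔT + βΔS across each adjacent pair:
  14–79 m: −αΔT+βΔS = −(1.9 × 10⁻⁴)(-3.3)+(7.9 × 10⁻⁴)(+1.26) = 1.6 × 10⁻³ → stable
  79–90 m: −αΔT+βΔS = −(1.9 × 10⁻⁴)(-1.5)+(7.9 × 10⁻⁴)(+0.11) = 3.7 × 10⁻⁴ → stable
  90–210 m: −αΔT+βΔS = −(1.9 × 10⁻⁴)(+5.0)+(7.9 × 10⁻⁴)(-1.07) = -1.8 × 10⁻³ → UNSTABLE
  210–231 m: −αΔT+βΔS = −(1.9 × 10⁻⁴)(-4.7)+(7.9 × 10⁻⁴)(-0.02) = 8.8 × 10⁻⁴ → stable
The 90–210 m interval has Δρ < 0: lighter water underlies denser water.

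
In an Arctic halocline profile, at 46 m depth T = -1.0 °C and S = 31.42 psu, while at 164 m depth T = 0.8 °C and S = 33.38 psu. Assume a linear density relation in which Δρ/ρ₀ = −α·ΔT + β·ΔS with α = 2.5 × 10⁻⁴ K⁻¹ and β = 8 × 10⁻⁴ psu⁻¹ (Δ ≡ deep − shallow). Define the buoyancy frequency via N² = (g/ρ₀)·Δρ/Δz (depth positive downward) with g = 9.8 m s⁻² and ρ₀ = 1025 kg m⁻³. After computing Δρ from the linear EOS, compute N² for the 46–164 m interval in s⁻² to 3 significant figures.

9.29 × 10⁻⁵ s⁻²

ΔT = +1.8 K, ΔS = +1.96 psu (deep − shallow).
Δρ/ρ₀ = −αΔT + βΔS = -4.50 × 10⁻⁴ + 1.568 × 10⁻³ = 1.118 × 10⁻³, so Δρ ≈ 1.146 kg m⁻³.
N² = (g/ρ₀)·Δρ/Δz = g·(Δρ/ρ₀)/Δz = 9.8 × 1.118 × 10⁻³ / 118 = 9.2851 × 10⁻⁵ s⁻² ≈ 9.29 × 10⁻⁵ s⁻².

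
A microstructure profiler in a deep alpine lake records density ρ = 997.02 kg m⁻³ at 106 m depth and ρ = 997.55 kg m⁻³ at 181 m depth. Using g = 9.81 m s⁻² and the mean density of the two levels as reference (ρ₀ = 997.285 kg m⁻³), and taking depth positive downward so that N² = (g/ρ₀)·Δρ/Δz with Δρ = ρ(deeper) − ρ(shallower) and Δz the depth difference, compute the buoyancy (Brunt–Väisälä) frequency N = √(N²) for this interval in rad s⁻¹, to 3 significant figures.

Δρ = 997.55 − 997.02 = 0.53 kg m⁻³ over Δz = 181 − 106 = 75 m.
N² = (9.81/997.285) × (0.53/75) = 6.9513 × 10⁻⁵ s⁻².
N = √(6.9513 × 10⁻⁵) = 8.3374 × 10⁻³ rad s⁻¹ ≈ 8.34 × 10⁻³ rad s⁻¹.

8.34 × 10⁻³ rad s⁻¹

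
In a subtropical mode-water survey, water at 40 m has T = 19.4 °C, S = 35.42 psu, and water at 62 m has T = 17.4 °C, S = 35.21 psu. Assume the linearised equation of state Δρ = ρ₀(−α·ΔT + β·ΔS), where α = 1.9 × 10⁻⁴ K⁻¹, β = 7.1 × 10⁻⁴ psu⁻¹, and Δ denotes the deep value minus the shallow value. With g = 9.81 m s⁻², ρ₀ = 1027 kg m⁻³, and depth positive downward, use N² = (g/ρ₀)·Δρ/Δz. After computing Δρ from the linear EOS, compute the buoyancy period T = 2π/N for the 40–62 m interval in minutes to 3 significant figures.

10.3 min

ΔT = -2.0 K, ΔS = -0.21 psu (deep − shallow).
Δρ/ρ₀ = −αΔT + βΔS = 3.80 × 10⁻⁴ − 1.491 × 10⁻⁴ = 2.309 × 10⁻⁴, so Δρ ≈ 0.2371 kg m⁻³.
N² = (g/ρ₀)·Δρ/Δz = g·(Δρ/ρ₀)/Δz = 9.81 × 2.309 × 10⁻⁴ / 22 = 1.0296 × 10⁻⁴ s⁻².
N = √(1.0296 × 10⁻⁴) = 0.010147 rad s⁻¹ → T = 2π/N = 619.22 s = 10.320 min ≈ 10.3 min.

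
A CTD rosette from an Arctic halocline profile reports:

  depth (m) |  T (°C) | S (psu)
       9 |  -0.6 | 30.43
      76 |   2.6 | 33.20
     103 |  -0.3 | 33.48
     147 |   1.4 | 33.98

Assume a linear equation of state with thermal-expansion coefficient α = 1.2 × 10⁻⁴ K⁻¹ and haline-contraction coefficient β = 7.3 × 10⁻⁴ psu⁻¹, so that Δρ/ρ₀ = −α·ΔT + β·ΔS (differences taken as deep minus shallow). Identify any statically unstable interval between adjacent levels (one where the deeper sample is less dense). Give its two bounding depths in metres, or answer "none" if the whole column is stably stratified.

none

Evaluate Δρ/ρ₀ = −αΔT + βΔS across each adjacent pair:
  9–76 m: −αΔT+βΔS = −(1.2 × 10⁻⁴)(+3.2)+(7.3 × 10⁻⁴)(+2.77) = 1.6 × 10⁻³ → stable
  76–103 m: −αΔT+βΔS = −(1.2 × 10⁻⁴)(-2.9)+(7.3 × 10⁻⁴)(+0.28) = 5.5 × 10⁻⁴ → stable
  103–147 m: −αΔT+βΔS = −(1.2 × 10⁻⁴)(+1.7)+(7.3 × 10⁻⁴)(+0.50) = 1.6 × 10⁻⁴ → stable
Every interval has Δρ > 0: the column is stably stratified throughout.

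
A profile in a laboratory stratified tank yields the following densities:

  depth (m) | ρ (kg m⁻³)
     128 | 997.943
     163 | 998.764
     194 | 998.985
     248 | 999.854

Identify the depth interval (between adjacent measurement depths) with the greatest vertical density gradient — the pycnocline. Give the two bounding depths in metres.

128–163 m

Compute the density gradient over each adjacent pair:
  128–163 m: Δρ/Δz = 0.821/35 = 0.023 kg m⁻⁴
  163–194 m: Δρ/Δz = 0.221/31 = 7.1 × 10⁻³ kg m⁻⁴
  194–248 m: Δρ/Δz = 0.869/54 = 0.016 kg m⁻⁴
The largest gradient is in the 128–163 m interval — the pycnocline.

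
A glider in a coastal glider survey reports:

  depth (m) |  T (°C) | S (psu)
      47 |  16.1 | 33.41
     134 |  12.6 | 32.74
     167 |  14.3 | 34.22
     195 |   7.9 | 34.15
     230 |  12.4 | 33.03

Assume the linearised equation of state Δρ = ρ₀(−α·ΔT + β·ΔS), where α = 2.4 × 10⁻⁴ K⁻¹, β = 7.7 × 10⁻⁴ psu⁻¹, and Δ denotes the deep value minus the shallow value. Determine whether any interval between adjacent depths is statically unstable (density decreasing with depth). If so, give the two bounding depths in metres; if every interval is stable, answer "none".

Evaluate Δρ/ρ₀ = −αΔT + βΔS across each adjacent pair:
  47–134 m: −αΔT+βΔS = −(2.4 × 10⁻⁴)(-3.5)+(7.7 × 10⁻⁴)(-0.67) = 3.2 × 10⁻⁴ → stable
  134–167 m: −αΔT+βΔS = −(2.4 × 10⁻⁴)(+1.7)+(7.7 × 10⁻⁴)(+1.48) = 7.3 × 10⁻⁴ → stable
  167–195 m: −αΔT+βΔS = −(2.4 × 10⁻⁴)(-6.4)+(7.7 × 10⁻⁴)(-0.07) = 1.5 × 10⁻³ → stable
  195–230 m: −αΔT+βΔS = −(2.4 × 10⁻⁴)(+4.5)+(7.7 × 10⁻⁴)(-1.12) = -1.9 × 10⁻³ → UNSTABLE
The 195–230 m interval has Δρ < 0: lighter water underlies denser water.

195–230 m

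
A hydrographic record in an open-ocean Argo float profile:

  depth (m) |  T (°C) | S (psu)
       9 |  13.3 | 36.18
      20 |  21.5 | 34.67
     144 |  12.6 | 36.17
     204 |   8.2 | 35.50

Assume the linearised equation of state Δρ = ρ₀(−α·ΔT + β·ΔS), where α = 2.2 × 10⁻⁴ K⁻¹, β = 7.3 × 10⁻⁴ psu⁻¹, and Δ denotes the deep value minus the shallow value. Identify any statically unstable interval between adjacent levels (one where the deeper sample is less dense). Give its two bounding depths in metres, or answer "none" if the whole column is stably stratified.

9–20 m

Evaluate Δρ/ρ₀ = −αΔT + βΔS across each adjacent pair:
  9–20 m: −αΔT+βΔS = −(2.2 × 10⁻⁴)(+8.2)+(7.3 × 10⁻⁴)(-1.51) = -2.9 × 10⁻³ → UNSTABLE
  20–144 m: −αΔT+βΔS = −(2.2 × 10⁻⁴)(-8.9)+(7.3 × 10⁻⁴)(+1.50) = 3.1 × 10⁻³ → stable
  144–204 m: −αΔT+βΔS = −(2.2 × 10⁻⁴)(-4.4)+(7.3 × 10⁻⁴)(-0.67) = 4.8 × 10⁻⁴ → stable
The 9–20 m interval has Δρ < 0: lighter water underlies denser water.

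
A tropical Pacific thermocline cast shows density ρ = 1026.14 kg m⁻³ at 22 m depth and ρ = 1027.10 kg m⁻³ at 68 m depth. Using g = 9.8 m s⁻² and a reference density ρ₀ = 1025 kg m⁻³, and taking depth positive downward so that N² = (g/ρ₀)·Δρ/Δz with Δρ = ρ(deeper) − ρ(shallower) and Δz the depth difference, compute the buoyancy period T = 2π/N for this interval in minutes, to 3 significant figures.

Δρ = 1027.10 − 1026.14 = 0.96 kg m⁻³ over Δz = 68 − 22 = 46 m.
N² = (9.8/1025) × (0.96/46) = 1.9953 × 10⁻⁴ s⁻².
N = √(1.9953 × 10⁻⁴) = 0.014126 rad s⁻¹, so T = 2π/N = 444.80 s = 7.4133 min ≈ 7.41 min.

7.41 min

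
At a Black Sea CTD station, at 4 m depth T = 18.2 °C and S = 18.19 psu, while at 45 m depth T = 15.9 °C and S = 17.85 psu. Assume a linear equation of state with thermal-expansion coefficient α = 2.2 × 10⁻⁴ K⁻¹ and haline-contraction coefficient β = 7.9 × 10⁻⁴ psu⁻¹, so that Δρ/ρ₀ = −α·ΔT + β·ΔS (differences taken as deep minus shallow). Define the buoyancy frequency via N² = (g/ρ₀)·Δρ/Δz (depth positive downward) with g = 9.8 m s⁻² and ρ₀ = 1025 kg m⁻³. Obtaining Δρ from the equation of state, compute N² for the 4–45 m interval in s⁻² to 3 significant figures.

5.67 × 10⁻⁵ s⁻²

ΔT = -2.3 K, ΔS = -0.34 psu (deep − shallow).
Δρ/ρ₀ = −αΔT + βΔS = 5.06 × 10⁻⁴ − 2.686 × 10⁻⁴ = 2.374 × 10⁻⁴, so Δρ ≈ 0.2433 kg m⁻³.
N² = (g/ρ₀)·Δρ/Δz = g·(Δρ/ρ₀)/Δz = 9.8 × 2.374 × 10⁻⁴ / 41 = 5.6744 × 10⁻⁵ s⁻² ≈ 5.67 × 10⁻⁵ s⁻².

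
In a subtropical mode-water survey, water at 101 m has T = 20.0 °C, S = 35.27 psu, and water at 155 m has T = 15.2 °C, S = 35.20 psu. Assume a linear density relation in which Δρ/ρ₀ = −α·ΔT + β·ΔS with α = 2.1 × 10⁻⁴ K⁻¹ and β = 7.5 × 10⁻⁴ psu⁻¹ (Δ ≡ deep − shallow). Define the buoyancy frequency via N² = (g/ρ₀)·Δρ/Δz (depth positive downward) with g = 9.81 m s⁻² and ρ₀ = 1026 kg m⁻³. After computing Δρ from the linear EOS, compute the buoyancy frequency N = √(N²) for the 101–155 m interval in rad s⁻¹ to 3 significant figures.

ΔT = -4.8 K, ΔS = -0.07 psu (deep − shallow).
Δρ/ρ₀ = −αΔT + βΔS = 1.008 × 10⁻³ − 5.25 × 10⁻⁵ = 9.555 × 10⁻⁴, so Δρ ≈ 0.9803 kg m⁻³.
N² = (g/ρ₀)·Δρ/Δz = g·(Δρ/ρ₀)/Δz = 9.81 × 9.555 × 10⁻⁴ / 54 = 1.7358 × 10⁻⁴ s⁻².
N = √(1.7358 × 10⁻⁴) = 0.013175 rad s⁻¹ ≈ 0.0132 rad s⁻¹.

0.0132 rad s⁻¹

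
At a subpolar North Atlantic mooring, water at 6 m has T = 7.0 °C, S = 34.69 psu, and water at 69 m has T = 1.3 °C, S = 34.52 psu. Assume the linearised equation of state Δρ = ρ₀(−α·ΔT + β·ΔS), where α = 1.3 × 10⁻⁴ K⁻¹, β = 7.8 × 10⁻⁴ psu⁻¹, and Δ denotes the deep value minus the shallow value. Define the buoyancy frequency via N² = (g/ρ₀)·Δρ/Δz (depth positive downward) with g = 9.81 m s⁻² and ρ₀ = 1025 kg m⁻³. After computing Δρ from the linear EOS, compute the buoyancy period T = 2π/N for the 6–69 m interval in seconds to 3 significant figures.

ΔT = -5.7 K, ΔS = -0.17 psu (deep − shallow).
Δρ/ρ₀ = −αΔT + βΔS = 7.41 × 10⁻⁴ − 1.326 × 10⁻⁴ = 6.084 × 10⁻⁴, so Δρ ≈ 0.6236 kg m⁻³.
N² = (g/ρ₀)·Δρ/Δz = g·(Δρ/ρ₀)/Δz = 9.81 × 6.084 × 10⁻⁴ / 63 = 9.4737 × 10⁻⁵ s⁻².
N = √(9.4737 × 10⁻⁵) = 9.7333 × 10⁻³ rad s⁻¹ → T = 2π/N = 645.53 s ≈ 646 s.

646 s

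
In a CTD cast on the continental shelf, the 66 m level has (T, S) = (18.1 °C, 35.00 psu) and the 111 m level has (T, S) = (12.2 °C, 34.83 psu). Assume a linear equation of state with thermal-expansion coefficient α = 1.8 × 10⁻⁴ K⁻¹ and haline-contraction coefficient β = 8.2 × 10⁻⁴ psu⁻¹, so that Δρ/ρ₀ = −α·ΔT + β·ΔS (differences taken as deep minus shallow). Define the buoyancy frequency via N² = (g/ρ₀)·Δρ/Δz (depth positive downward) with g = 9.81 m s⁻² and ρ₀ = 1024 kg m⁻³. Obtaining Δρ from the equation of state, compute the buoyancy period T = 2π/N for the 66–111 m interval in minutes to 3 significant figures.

ΔT = -5.9 K, ΔS = -0.17 psu (deep − shallow).
Δρ/ρ₀ = −αΔT + βΔS = 1.062 × 10⁻³ − 1.394 × 10⁻⁴ = 9.226 × 10⁻⁴, so Δρ ≈ 0.9447 kg m⁻³.
N² = (g/ρ₀)·Δρ/Δz = g·(Δρ/ρ₀)/Δz = 9.81 × 9.226 × 10⁻⁴ / 45 = 2.0113 × 10⁻⁴ s⁻².
N = √(2.0113 × 10⁻⁴) = 0.014182 rad s⁻¹ → T = 2π/N = 443.04 s = 7.3840 min ≈ 7.38 min.

7.38 min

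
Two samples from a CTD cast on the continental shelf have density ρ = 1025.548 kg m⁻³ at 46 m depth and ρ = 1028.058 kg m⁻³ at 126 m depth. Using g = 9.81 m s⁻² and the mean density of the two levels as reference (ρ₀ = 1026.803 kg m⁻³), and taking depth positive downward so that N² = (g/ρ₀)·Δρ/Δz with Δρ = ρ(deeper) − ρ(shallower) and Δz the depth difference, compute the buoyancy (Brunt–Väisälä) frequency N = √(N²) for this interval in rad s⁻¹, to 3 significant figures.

0.0173 rad s⁻¹

Δρ = 1028.058 − 1025.548 = 2.510 kg m⁻³ over Δz = 126 − 46 = 80 m.
N² = (9.81/1026.803) × (2.510/80) = 2.9975 × 10⁻⁴ s⁻².
N = √(2.9975 × 10⁻⁴) = 0.017313 rad s⁻¹ ≈ 0.0173 rad s⁻¹.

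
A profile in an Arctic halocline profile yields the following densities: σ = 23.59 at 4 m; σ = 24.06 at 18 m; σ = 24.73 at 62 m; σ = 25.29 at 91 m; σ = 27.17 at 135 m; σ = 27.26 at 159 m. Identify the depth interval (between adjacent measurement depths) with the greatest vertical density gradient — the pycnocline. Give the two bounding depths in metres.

91–135 m

Compute the density gradient over each adjacent pair:
  4–18 m: Δρ/Δz = 0.47/14 = 0.034 kg m⁻⁴
  18–62 m: Δρ/Δz = 0.67/44 = 0.015 kg m⁻⁴
  62–91 m: Δρ/Δz = 0.56/29 = 0.019 kg m⁻⁴
  91–135 m: Δρ/Δz = 1.88/44 = 0.043 kg m⁻⁴
  135–159 m: Δρ/Δz = 0.09/24 = 3.7 × 10⁻³ kg m⁻⁴
The largest gradient is in the 91–135 m interval — the pycnocline.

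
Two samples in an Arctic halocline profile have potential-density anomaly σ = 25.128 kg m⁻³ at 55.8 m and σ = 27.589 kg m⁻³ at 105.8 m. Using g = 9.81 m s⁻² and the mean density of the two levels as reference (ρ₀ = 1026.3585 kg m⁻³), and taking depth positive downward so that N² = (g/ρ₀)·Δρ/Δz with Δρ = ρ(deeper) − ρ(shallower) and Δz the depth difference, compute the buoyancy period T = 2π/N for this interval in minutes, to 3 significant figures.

4.83 min

Δρ = 1027.589 − 1025.128 = 2.461 kg m⁻³ over Δz = 105.8 − 55.8 = 50 m.
N² = (9.81/1026.3585) × (2.461/50) = 4.7045 × 10⁻⁴ s⁻².
N = √(4.7045 × 10⁻⁴) = 0.021690 rad s⁻¹, so T = 2π/N = 289.68 s = 4.8280 min ≈ 4.83 min.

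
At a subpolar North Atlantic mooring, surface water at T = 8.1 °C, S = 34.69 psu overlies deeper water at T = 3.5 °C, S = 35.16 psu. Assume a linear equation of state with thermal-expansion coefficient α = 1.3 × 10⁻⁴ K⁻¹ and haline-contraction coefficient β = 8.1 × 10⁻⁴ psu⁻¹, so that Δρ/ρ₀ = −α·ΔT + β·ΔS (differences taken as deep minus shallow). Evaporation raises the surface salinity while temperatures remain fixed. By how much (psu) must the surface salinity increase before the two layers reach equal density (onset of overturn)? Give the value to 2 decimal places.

1.21 psu

Neutral buoyancy requires −α(T_deep − T_surf) + β(S_deep − S_surf′) = 0.
S_surf′ = S_deep − (α/β)·ΔT = 35.16 − (1.3 × 10⁻⁴/8.1 × 10⁻⁴)·(-4.6) = 35.8983 psu.
Increase required: 35.8983 − 34.69 = 1.2083 psu.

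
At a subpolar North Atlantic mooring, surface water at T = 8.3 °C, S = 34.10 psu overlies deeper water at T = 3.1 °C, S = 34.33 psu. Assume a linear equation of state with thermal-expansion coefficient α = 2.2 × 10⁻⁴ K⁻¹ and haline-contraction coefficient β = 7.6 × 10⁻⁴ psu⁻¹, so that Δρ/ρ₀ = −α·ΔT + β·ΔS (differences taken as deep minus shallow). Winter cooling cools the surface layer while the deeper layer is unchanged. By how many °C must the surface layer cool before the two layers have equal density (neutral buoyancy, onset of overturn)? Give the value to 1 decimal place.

Neutral buoyancy requires Δρ = 0, i.e. −α(T_deep − T_surf′) + β(S_deep − S_surf) = 0.
T_surf′ = T_deep − (β/α)·ΔS = 3.1 − (7.6 × 10⁻⁴/2.2 × 10⁻⁴)·(+0.23) = 2.305 °C.
Cooling required: 8.3 − (2.305) = 5.995 °C.

6.0 °C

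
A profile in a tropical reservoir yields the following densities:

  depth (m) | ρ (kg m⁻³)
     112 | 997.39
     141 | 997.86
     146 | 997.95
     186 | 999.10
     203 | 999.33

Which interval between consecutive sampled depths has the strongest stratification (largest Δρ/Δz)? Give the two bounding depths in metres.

Compute the density gradient over each adjacent pair:
  112–141 m: Δρ/Δz = 0.47/29 = 0.016 kg m⁻⁴
  141–146 m: Δρ/Δz = 0.09/5 = 0.018 kg m⁻⁴
  146–186 m: Δρ/Δz = 1.15/40 = 0.029 kg m⁻⁴
  186–203 m: Δρ/Δz = 0.23/17 = 0.014 kg m⁻⁴
The largest gradient is in the 146–186 m interval — the pycnocline.

146–186 m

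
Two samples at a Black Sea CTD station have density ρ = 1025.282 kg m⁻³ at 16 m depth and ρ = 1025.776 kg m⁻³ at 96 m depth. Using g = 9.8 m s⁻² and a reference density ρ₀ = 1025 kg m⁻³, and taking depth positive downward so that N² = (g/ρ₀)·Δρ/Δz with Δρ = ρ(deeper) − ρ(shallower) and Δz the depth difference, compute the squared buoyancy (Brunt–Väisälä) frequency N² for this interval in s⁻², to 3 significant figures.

Δρ = 1025.776 − 1025.282 = 0.494 kg m⁻³ over Δz = 96 − 16 = 80 m.
N² = (9.8/1025) × (0.494/80) = 5.9039 × 10⁻⁵ s⁻² ≈ 5.90 × 10⁻⁵ s⁻².

5.90 × 10⁻⁵ s⁻²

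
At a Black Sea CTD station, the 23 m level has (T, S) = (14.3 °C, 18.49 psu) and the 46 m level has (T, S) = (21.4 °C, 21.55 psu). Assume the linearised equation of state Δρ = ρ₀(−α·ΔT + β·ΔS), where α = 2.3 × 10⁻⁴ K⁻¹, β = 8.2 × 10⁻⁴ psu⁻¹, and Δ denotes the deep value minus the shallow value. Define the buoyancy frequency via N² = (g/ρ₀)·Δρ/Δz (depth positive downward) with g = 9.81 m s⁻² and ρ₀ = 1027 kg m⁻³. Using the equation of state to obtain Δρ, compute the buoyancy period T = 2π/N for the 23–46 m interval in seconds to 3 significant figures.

ΔT = +7.1 K, ΔS = +3.06 psu (deep − shallow).
Δρ/ρ₀ = −αΔT + βΔS = -1.633 × 10⁻³ + 2.5092 × 10⁻³ = 8.762 × 10⁻⁴, so Δρ ≈ 0.8999 kg m⁻³.
N² = (g/ρ₀)·Δρ/Δz = g·(Δρ/ρ₀)/Δz = 9.81 × 8.762 × 10⁻⁴ / 23 = 3.7372 × 10⁻⁴ s⁻².
N = √(3.7372 × 10⁻⁴) = 0.019332 rad s⁻¹ → T = 2π/N = 325.01 s ≈ 325 s.

325 s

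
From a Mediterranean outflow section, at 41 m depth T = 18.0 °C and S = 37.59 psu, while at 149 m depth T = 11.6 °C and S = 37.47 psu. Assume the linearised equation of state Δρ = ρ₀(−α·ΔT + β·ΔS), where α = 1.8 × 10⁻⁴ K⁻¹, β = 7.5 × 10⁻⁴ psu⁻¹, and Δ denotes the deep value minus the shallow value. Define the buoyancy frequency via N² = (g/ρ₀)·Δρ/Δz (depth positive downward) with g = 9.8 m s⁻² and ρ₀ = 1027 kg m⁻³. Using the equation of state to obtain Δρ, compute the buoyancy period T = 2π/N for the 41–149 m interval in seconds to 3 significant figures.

640 s

ΔT = -6.4 K, ΔS = -0.12 psu (deep − shallow).
Δρ/ρ₀ = −αΔT + βΔS = 1.152 × 10⁻³ − 9.00 × 10⁻⁵ = 1.062 × 10⁻³, so Δρ ≈ 1.091 kg m⁻³.
N² = (g/ρ₀)·Δρ/Δz = g·(Δρ/ρ₀)/Δz = 9.8 × 1.062 × 10⁻³ / 108 = 9.6367 × 10⁻⁵ s⁻².
N = √(9.6367 × 10⁻⁵) = 9.8167 × 10⁻³ rad s⁻¹ → T = 2π/N = 640.05 s ≈ 640 s.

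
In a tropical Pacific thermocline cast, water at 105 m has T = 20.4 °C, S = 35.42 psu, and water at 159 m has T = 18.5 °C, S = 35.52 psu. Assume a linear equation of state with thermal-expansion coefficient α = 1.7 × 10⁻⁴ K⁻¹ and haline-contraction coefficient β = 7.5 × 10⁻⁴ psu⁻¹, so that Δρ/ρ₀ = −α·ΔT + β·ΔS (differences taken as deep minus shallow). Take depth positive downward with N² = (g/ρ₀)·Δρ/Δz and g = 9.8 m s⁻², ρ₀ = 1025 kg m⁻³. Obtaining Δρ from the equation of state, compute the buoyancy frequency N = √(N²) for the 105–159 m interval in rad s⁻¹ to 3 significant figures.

ΔT = -1.9 K, ΔS = +0.10 psu (deep − shallow).
Δρ/ρ₀ = −αΔT + βΔS = 3.23 × 10⁻⁴ + 7.50 × 10⁻⁵ = 3.98 × 10⁻⁴, so Δρ ≈ 0.4080 kg m⁻³.
N² = (g/ρ₀)·Δρ/Δz = g·(Δρ/ρ₀)/Δz = 9.8 × 3.98 × 10⁻⁴ / 54 = 7.2230 × 10⁻⁵ s⁻².
N = √(7.2230 × 10⁻⁵) = 8.4988 × 10⁻³ rad s⁻¹ ≈ 8.50 × 10⁻³ rad s⁻¹.

8.50 × 10⁻³ rad s⁻¹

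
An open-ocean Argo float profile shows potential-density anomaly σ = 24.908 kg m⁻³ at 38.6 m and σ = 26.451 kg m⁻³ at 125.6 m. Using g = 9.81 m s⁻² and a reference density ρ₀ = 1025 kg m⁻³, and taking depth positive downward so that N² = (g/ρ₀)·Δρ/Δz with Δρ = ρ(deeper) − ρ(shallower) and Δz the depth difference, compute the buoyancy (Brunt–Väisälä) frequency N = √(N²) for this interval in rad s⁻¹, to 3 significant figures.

0.0130 rad s⁻¹

Δρ = 1026.451 − 1024.908 = 1.543 kg m⁻³ over Δz = 125.6 − 38.6 = 87 m.
N² = (9.81/1025) × (1.543/87) = 1.6974 × 10⁻⁴ s⁻².
N = √(1.6974 × 10⁻⁴) = 0.013028 rad s⁻¹ ≈ 0.0130 rad s⁻¹.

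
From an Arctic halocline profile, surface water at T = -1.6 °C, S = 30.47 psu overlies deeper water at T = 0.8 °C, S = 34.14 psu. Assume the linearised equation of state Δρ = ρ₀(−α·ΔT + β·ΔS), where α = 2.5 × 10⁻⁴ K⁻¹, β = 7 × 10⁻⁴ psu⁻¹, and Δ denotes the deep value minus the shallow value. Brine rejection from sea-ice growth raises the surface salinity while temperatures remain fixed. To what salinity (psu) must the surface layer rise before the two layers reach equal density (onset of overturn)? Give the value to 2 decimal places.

33.28 psu

Neutral buoyancy requires −α(T_deep − T_surf) + β(S_deep − S_surf′) = 0.
S_surf′ = S_deep − (α/β)·ΔT = 34.14 − (2.5 × 10⁻⁴/7 × 10⁻⁴)·(+2.4) = 33.2829 psu.
Increase required: 33.2829 − 30.47 = 2.8129 psu.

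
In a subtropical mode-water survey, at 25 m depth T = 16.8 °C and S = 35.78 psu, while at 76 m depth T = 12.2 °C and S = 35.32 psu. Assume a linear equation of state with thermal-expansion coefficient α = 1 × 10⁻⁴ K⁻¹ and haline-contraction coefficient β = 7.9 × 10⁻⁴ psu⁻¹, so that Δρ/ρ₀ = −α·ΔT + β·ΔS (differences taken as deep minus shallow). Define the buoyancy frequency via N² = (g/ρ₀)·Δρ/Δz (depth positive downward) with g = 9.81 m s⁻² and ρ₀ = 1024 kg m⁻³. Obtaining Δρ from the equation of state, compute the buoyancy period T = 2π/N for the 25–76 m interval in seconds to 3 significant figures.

ΔT = -4.6 K, ΔS = -0.46 psu (deep − shallow).
Δρ/ρ₀ = −αΔT + βΔS = 4.60 × 10⁻⁴ − 3.634 × 10⁻⁴ = 9.66 × 10⁻⁵, so Δρ ≈ 0.09892 kg m⁻³.
N² = (g/ρ₀)·Δρ/Δz = g·(Δρ/ρ₀)/Δz = 9.81 × 9.66 × 10⁻⁵ / 51 = 1.8581 × 10⁻⁵ s⁻².
N = √(1.8581 × 10⁻⁵) = 4.3106 × 10⁻³ rad s⁻¹ → T = 2π/N = 1.4576 × 10³ s ≈ 1.46 × 10³ s.

1.46 × 10³ s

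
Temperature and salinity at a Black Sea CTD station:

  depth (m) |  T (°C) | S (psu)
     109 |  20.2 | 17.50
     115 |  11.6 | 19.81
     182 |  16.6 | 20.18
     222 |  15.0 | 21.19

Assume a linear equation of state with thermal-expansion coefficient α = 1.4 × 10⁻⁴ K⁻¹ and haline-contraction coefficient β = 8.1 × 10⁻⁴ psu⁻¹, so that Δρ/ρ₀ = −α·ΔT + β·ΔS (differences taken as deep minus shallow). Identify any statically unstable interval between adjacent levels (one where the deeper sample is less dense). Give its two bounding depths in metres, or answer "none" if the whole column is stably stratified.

Evaluate Δρ/ρ₀ = −αΔT + βΔS across each adjacent pair:
  109–115 m: −αΔT+βΔS = −(1.4 × 10⁻⁴)(-8.6)+(8.1 × 10⁻⁴)(+2.31) = 3.1 × 10⁻³ → stable
  115–182 m: −αΔT+βΔS = −(1.4 × 10⁻⁴)(+5.0)+(8.1 × 10⁻⁴)(+0.37) = -4.0 × 10⁻⁴ → UNSTABLE
  182–222 m: −αΔT+βΔS = −(1.4 × 10⁻⁴)(-1.6)+(8.1 × 10⁻⁴)(+1.01) = 1.0 × 10⁻³ → stable
The 115–182 m interval has Δρ < 0: lighter water underlies denser water.

115–182 m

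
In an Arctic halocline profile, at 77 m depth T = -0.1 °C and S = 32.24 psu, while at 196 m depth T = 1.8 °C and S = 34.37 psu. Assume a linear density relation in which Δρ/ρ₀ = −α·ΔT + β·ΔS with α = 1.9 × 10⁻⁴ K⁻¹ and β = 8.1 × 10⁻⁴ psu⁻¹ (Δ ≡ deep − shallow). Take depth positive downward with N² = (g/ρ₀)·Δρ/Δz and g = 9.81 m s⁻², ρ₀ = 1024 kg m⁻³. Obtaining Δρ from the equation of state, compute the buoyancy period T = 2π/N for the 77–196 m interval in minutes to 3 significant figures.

9.87 min

ΔT = +1.9 K, ΔS = +2.13 psu (deep − shallow).
Δρ/ρ₀ = −αΔT + βΔS = -3.61 × 10⁻⁴ + 1.7253 × 10⁻³ = 1.3643 × 10⁻³, so Δρ ≈ 1.397 kg m⁻³.
N² = (g/ρ₀)·Δρ/Δz = g·(Δρ/ρ₀)/Δz = 9.81 × 1.3643 × 10⁻³ / 119 = 1.1247 × 10⁻⁴ s⁻².
N = √(1.1247 × 10⁻⁴) = 0.010605 rad s⁻¹ → T = 2π/N = 592.47 s = 9.8745 min ≈ 9.87 min.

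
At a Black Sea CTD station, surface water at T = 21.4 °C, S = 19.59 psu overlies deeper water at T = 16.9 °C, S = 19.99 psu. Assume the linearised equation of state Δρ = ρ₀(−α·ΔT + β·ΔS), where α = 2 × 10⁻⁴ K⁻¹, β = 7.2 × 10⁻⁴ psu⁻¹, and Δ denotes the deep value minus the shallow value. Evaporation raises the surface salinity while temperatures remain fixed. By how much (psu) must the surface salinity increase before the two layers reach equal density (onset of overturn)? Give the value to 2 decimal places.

1.65 psu

Neutral buoyancy requires −α(T_deep − T_surf) + β(S_deep − S_surf′) = 0.
S_surf′ = S_deep − (α/β)·ΔT = 19.99 − (2 × 10⁻⁴/7.2 × 10⁻⁴)·(-4.5) = 21.2400 psu.
Increase required: 21.2400 − 19.59 = 1.6500 psu.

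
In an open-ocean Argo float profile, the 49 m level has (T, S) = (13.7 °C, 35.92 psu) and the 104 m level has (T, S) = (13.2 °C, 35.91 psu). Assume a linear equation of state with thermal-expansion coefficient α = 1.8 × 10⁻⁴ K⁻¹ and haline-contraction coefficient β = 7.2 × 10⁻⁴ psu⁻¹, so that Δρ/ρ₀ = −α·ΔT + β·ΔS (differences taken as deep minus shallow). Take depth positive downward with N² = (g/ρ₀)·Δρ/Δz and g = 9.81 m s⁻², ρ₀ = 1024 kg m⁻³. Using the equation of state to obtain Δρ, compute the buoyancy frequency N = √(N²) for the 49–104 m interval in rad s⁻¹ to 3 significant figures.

3.84 × 10⁻³ rad s⁻¹

ΔT = -0.5 K, ΔS = -0.01 psu (deep − shallow).
Δρ/ρ₀ = −αΔT + βΔS = 9.00 × 10⁻⁵ − 7.20 × 10⁻⁶ = 8.28 × 10⁻⁵, so Δρ ≈ 0.08479 kg m⁻³.
N² = (g/ρ₀)·Δρ/Δz = g·(Δρ/ρ₀)/Δz = 9.81 × 8.28 × 10⁻⁵ / 55 = 1.4769 × 10⁻⁵ s⁻².
N = √(1.4769 × 10⁻⁵) = 3.8430 × 10⁻³ rad s⁻¹ ≈ 3.84 × 10⁻³ rad s⁻¹.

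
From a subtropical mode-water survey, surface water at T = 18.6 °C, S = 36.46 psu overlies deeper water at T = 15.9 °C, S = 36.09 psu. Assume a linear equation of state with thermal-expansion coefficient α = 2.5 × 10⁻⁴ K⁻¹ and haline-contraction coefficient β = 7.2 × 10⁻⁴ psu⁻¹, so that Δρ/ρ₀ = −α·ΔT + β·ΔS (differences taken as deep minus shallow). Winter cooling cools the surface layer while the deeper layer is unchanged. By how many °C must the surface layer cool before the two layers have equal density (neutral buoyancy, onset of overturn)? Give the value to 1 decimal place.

1.6 °C

Neutral buoyancy requires Δρ = 0, i.e. −α(T_deep − T_surf′) + β(S_deep − S_surf) = 0.
T_surf′ = T_deep − (β/α)·ΔS = 15.9 − (7.2 × 10⁻⁴/2.5 × 10⁻⁴)·(-0.37) = 16.966 °C.
Cooling required: 18.6 − (16.966) = 1.634 °C.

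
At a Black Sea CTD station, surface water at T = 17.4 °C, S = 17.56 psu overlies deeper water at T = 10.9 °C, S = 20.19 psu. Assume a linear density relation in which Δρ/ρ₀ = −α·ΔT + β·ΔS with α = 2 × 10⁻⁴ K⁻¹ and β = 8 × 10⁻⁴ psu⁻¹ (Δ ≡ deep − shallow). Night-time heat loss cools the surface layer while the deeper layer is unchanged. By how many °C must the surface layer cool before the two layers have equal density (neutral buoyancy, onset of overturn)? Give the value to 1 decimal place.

17.0 °C

Neutral buoyancy requires Δρ = 0, i.e. −α(T_deep − T_surf′) + β(S_deep − S_surf) = 0.
T_surf′ = T_deep − (β/α)·ΔS = 10.9 − (8 × 10⁻⁴/2 × 10⁻⁴)·(+2.63) = 0.380 °C.
Cooling required: 17.4 − (0.380) = 17.020 °C.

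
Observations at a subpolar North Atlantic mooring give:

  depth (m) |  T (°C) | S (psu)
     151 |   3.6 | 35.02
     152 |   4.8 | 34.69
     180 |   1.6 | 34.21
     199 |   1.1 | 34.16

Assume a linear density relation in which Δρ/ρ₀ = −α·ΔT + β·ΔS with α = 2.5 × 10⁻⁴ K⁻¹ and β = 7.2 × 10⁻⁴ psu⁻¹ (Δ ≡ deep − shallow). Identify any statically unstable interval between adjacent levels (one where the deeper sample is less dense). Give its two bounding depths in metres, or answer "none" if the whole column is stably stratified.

Evaluate Δρ/ρ₀ = −αΔT + βΔS across each adjacent pair:
  151–152 m: −αΔT+βΔS = −(2.5 × 10⁻⁴)(+1.2)+(7.2 × 10⁻⁴)(-0.33) = -5.4 × 10⁻⁴ → UNSTABLE
  152–180 m: −αΔT+βΔS = −(2.5 × 10⁻⁴)(-3.2)+(7.2 × 10⁻⁴)(-0.48) = 4.5 × 10⁻⁴ → stable
  180–199 m: −αΔT+βΔS = −(2.5 × 10⁻⁴)(-0.5)+(7.2 × 10⁻⁴)(-0.05) = 8.9 × 10⁻⁵ → stable
The 151–152 m interval has Δρ < 0: lighter water underlies denser water.

151–152 m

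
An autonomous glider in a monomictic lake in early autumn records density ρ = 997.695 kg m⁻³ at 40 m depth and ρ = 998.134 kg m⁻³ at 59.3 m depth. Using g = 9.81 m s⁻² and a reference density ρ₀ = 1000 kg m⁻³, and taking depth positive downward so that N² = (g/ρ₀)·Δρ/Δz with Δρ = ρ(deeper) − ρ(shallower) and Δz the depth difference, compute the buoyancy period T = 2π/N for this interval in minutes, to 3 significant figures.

Δρ = 998.134 − 997.695 = 0.439 kg m⁻³ over Δz = 59.3 − 40 = 19.3 m.
N² = (9.81/1000) × (0.439/19.3) = 2.2314 × 10⁻⁴ s⁻².
N = √(2.2314 × 10⁻⁴) = 0.014938 rad s⁻¹, so T = 2π/N = 420.62 s = 7.0103 min ≈ 7.01 min.

7.01 min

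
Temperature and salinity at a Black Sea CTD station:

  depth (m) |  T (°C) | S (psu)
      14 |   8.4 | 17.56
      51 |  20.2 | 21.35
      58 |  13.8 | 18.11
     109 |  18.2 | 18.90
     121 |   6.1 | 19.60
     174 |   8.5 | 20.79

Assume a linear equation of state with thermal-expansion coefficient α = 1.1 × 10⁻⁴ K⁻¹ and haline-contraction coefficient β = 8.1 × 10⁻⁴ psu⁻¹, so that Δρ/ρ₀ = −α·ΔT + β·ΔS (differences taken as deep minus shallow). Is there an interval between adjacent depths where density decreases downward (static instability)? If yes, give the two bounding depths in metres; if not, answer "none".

Evaluate Δρ/ρ₀ = −αΔT + βΔS across each adjacent pair:
  14–51 m: −αΔT+βΔS = −(1.1 × 10⁻⁴)(+11.8)+(8.1 × 10⁻⁴)(+3.79) = 1.8 × 10⁻³ → stable
  51–58 m: −αΔT+βΔS = −(1.1 × 10⁻⁴)(-6.4)+(8.1 × 10⁻⁴)(-3.24) = -1.9 × 10⁻³ → UNSTABLE
  58–109 m: −αΔT+βΔS = −(1.1 × 10⁻⁴)(+4.4)+(8.1 × 10⁻⁴)(+0.79) = 1.6 × 10⁻⁴ → stable
  109–121 m: −αΔT+βΔS = −(1.1 × 10⁻⁴)(-12.1)+(8.1 × 10⁻⁴)(+0.70) = 1.9 × 10⁻³ → stable
  121–174 m: −αΔT+βΔS = −(1.1 × 10⁻⁴)(+2.4)+(8.1 × 10⁻⁴)(+1.19) = 7.0 × 10⁻⁴ → stable
The 51–58 m interval has Δρ < 0: lighter water underlies denser water.

51–58 m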